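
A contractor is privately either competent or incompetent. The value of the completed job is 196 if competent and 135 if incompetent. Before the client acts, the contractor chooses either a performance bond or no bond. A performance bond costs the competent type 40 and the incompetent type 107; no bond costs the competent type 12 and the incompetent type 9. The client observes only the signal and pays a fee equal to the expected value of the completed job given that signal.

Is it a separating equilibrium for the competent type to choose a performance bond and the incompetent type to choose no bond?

If types separate, bond earns payment 196 and no bond earns 135.
Competent: bond gives 196 − 40 = 156; no bond gives 135 − 12 = 123. No deviation. ✓
Incompetent: no bond gives 135 − 9 = 126; bond gives 196 − 107 = 89. No deviation. ✓
Both incentive constraints hold.

Yes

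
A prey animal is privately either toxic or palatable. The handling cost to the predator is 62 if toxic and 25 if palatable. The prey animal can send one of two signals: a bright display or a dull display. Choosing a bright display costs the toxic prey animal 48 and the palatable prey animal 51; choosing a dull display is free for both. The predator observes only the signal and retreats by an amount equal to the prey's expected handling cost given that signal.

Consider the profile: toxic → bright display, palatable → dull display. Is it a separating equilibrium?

No

Under separation the predator infers type exactly: bright display → toxic (pays 62), dull display → palatable (pays 25).
Toxic: bright display gives 62 − 48 = 14; dull display gives 25 − 0 = 25. Would deviate. ✗
Palatable: dull display gives 25 − 0 = 25; bright display gives 62 − 51 = 11. No deviation. ✓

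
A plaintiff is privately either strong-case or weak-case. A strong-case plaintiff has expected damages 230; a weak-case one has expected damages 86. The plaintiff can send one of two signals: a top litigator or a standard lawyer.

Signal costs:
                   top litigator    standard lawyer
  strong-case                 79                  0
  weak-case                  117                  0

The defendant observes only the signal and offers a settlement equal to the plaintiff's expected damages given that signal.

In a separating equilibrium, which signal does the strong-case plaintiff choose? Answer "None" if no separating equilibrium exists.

None

Try strong-case → top litigator, weak-case → standard lawyer:
  Under separation the defendant infers type exactly: top litigator → strong-case (pays 230), standard lawyer → weak-case (pays 86).
  Strong-case: top litigator gives 230 − 79 = 151; standard lawyer gives 86 − 0 = 86. No deviation. ✓
  Weak-case: standard lawyer gives 86 − 0 = 86; top litigator gives 230 − 117 = 113. Would deviate. ✗
Try strong-case → standard lawyer, weak-case → top litigator:
  Under separation the defendant infers type exactly: standard lawyer → strong-case (pays 230), top litigator → weak-case (pays 86).
  Strong-case: standard lawyer gives 230 − 0 = 230; top litigator gives 86 − 79 = 7. No deviation. ✓
  Weak-case: top litigator gives 86 − 117 = -31; standard lawyer gives 230 − 0 = 230. Would deviate. ✗
Neither assignment is incentive-compatible.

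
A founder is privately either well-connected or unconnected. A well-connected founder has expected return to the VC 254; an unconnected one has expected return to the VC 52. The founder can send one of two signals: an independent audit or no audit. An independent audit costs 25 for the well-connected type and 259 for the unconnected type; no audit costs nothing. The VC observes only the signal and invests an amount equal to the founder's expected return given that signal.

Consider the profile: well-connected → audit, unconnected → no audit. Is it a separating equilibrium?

If types separate, audit earns payment 254 and no audit earns 52.
Well-connected: audit gives 254 − 25 = 229; no audit gives 52 − 0 = 52. No deviation. ✓
Unconnected: no audit gives 52 − 0 = 52; audit gives 254 − 259 = -5. No deviation. ✓
Both incentive constraints hold.

Yes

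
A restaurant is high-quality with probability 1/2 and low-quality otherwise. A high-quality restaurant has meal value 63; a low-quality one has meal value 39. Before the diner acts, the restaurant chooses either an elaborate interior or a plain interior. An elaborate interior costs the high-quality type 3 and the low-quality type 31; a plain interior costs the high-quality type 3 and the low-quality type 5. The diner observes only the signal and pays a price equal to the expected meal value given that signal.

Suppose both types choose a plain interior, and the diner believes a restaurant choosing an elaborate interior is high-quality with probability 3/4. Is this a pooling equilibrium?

No

At the pooled signal (plain interior) the diner holds the prior 1/2 and pays 1/2·63 + 1/2·39 = 51. Off-path (elaborate interior) belief 3/4 gives 3/4·63 + 1/4·39 = 57.
High-quality: plain interior gives 51 − 3 = 48; elaborate interior gives 57 − 3 = 54. Deviates. ✗
Low-quality: plain interior gives 51 − 5 = 46; elaborate interior gives 57 − 31 = 26. Stays. ✓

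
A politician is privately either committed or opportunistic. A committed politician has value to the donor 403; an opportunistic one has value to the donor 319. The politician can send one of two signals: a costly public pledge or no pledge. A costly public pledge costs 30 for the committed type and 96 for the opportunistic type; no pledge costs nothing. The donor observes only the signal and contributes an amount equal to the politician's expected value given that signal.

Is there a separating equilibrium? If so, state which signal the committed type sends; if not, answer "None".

pledge

Try committed → pledge, opportunistic → no pledge:
  Under separation the donor infers type exactly: pledge → committed (pays 403), no pledge → opportunistic (pays 319).
  Committed: pledge gives 403 − 30 = 373; no pledge gives 319 − 0 = 319. No deviation. ✓
  Opportunistic: no pledge gives 319 − 0 = 319; pledge gives 403 − 96 = 307. No deviation. ✓
Both hold — the committed type sends pledge.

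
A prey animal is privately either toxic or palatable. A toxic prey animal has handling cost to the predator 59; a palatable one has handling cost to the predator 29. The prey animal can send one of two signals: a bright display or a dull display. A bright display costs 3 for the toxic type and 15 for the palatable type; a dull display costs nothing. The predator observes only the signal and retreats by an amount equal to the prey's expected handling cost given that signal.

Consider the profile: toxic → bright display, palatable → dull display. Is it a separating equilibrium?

If types separate, bright display earns payment 59 and dull display earns 29.
Toxic: bright display gives 59 − 3 = 56; dull display gives 29 − 0 = 29. No deviation. ✓
Palatable: dull display gives 29 − 0 = 29; bright display gives 59 − 15 = 44. Would deviate. ✗

No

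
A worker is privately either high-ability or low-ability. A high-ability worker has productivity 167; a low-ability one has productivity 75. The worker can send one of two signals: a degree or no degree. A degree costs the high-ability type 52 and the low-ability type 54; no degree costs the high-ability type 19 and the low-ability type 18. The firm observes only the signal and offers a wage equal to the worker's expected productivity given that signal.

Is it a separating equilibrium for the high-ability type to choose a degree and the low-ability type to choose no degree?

No

If types separate, degree earns payment 167 and no degree earns 75.
High-ability: degree gives 167 − 52 = 115; no degree gives 75 − 19 = 56. No deviation. ✓
Low-ability: no degree gives 75 − 18 = 57; degree gives 167 − 54 = 113. Would deviate. ✗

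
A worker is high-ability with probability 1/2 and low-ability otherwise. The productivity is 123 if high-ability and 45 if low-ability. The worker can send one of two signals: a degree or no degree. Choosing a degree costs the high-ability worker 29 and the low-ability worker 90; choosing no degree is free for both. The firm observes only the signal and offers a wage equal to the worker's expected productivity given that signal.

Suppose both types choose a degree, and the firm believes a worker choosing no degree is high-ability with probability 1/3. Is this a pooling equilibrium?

At the pooled signal (degree) the firm holds the prior 1/2 and pays 1/2·123 + 1/2·45 = 84. Off-path (no degree) belief 1/3 gives 1/3·123 + 2/3·45 = 71.
High-ability: degree gives 84 − 29 = 55; no degree gives 71 − 0 = 71. Deviates. ✗
Low-ability: degree gives 84 − 90 = -6; no degree gives 71 − 0 = 71. Deviates. ✗

No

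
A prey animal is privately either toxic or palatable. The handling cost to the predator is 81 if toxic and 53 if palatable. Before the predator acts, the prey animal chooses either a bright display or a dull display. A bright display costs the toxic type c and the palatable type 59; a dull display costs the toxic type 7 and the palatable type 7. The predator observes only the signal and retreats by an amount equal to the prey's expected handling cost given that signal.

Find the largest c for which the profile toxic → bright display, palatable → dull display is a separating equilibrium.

Under separation: bright display → toxic (pays 81); dull display → palatable (pays 53).
Palatable: 53 − 7 = 46 ≥ 81 − 59 = 22. Holds regardless of c. ✓
Toxic: 81 − c ≥ 53 − 7, so c ≤ 81 − 46 = 35.

35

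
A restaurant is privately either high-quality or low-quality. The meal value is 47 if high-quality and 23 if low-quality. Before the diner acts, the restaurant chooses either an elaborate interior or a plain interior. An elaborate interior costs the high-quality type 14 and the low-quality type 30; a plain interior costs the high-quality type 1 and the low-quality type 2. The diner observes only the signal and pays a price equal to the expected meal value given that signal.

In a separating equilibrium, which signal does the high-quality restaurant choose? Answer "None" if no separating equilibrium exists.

Try high-quality → elaborate interior, low-quality → plain interior:
  If types separate, elaborate interior earns payment 47 and plain interior earns 23.
  High-quality: elaborate interior gives 47 − 14 = 33; plain interior gives 23 − 1 = 22. No deviation. ✓
  Low-quality: plain interior gives 23 − 2 = 21; elaborate interior gives 47 − 30 = 17. No deviation. ✓
Both hold — the high-quality type sends elaborate interior.

elaborate interior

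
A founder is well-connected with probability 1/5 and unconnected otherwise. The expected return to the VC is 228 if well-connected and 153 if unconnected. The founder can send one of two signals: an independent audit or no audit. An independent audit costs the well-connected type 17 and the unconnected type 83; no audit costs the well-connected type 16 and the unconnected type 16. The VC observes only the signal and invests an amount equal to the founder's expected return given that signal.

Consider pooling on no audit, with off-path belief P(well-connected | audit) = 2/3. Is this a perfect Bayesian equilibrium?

On the equilibrium path (no audit) the VC holds the prior 1/5 and pays 1/5·228 + 4/5·153 = 168. Off-path (audit) belief 2/3 gives 2/3·228 + 1/3·153 = 203.
Well-connected: no audit gives 168 − 16 = 152; audit gives 203 − 17 = 186. Deviates. ✗
Unconnected: no audit gives 168 − 16 = 152; audit gives 203 − 83 = 120. Stays. ✓

No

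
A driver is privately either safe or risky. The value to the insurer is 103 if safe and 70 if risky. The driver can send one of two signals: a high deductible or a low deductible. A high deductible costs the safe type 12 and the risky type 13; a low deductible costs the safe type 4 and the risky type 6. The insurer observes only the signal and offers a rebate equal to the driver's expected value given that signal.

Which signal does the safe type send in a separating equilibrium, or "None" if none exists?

None

Try safe → high deductible, risky → low deductible:
  Under separation the insurer infers type exactly: high deductible → safe (pays 103), low deductible → risky (pays 70).
  Safe: high deductible gives 103 − 12 = 91; low deductible gives 70 − 4 = 66. No deviation. ✓
  Risky: low deductible gives 70 − 6 = 64; high deductible gives 103 − 13 = 90. Would deviate. ✗
Try safe → low deductible, risky → high deductible:
  Under separation the insurer infers type exactly: low deductible → safe (pays 103), high deductible → risky (pays 70).
  Safe: low deductible gives 103 − 4 = 99; high deductible gives 70 − 12 = 58. No deviation. ✓
  Risky: high deductible gives 70 − 13 = 57; low deductible gives 103 − 6 = 97. Would deviate. ✗
Neither assignment is incentive-compatible.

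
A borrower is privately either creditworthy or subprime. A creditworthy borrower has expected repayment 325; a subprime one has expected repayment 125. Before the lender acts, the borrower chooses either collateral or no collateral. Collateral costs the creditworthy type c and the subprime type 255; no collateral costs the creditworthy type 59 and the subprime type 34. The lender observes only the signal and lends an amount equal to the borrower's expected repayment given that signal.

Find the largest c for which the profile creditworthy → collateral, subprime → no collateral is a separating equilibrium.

Under separation: collateral → creditworthy (pays 325); no collateral → subprime (pays 125).
Subprime: 125 − 34 = 91 ≥ 325 − 255 = 70. Holds regardless of c. ✓
Creditworthy: 325 − c ≥ 125 − 59, so c ≤ 325 − 66 = 259.

259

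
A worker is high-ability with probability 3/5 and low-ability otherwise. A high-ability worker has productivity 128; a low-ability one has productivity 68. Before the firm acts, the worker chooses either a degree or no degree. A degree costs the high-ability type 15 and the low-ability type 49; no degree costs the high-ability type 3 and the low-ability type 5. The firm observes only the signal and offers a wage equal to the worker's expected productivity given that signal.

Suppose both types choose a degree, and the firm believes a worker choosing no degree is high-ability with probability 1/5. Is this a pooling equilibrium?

No

At the pooled signal (degree) the firm holds the prior 3/5 and pays 3/5·128 + 2/5·68 = 104. Off-path (no degree) belief 1/5 gives 1/5·128 + 4/5·68 = 80.
High-ability: degree gives 104 − 15 = 89; no degree gives 80 − 3 = 77. Stays. ✓
Low-ability: degree gives 104 − 49 = 55; no degree gives 80 − 5 = 75. Deviates. ✗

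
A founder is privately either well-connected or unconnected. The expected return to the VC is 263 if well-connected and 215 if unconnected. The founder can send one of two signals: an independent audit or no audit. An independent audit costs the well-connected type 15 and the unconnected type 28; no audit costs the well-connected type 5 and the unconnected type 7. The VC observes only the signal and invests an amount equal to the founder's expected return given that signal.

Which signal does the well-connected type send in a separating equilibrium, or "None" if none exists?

Try well-connected → audit, unconnected → no audit:
  If types separate, audit earns payment 263 and no audit earns 215.
  Well-connected: audit gives 263 − 15 = 248; no audit gives 215 − 5 = 210. No deviation. ✓
  Unconnected: no audit gives 215 − 7 = 208; audit gives 263 − 28 = 235. Would deviate. ✗
Try well-connected → no audit, unconnected → audit:
  If types separate, no audit earns payment 263 and audit earns 215.
  Well-connected: no audit gives 263 − 5 = 258; audit gives 215 − 15 = 200. No deviation. ✓
  Unconnected: audit gives 215 − 28 = 187; no audit gives 263 − 7 = 256. Would deviate. ✗
Neither assignment is incentive-compatible.

None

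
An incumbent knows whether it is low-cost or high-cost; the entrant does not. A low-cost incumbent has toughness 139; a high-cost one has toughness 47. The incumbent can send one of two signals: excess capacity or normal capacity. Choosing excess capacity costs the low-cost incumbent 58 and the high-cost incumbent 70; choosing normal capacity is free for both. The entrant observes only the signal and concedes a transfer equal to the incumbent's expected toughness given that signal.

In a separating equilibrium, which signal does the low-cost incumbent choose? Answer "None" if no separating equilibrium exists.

Try low-cost → excess capacity, high-cost → normal capacity:
  Under separation the entrant infers type exactly: excess capacity → low-cost (pays 139), normal capacity → high-cost (pays 47).
  Low-cost: excess capacity gives 139 − 58 = 81; normal capacity gives 47 − 0 = 47. No deviation. ✓
  High-cost: normal capacity gives 47 − 0 = 47; excess capacity gives 139 − 70 = 69. Would deviate. ✗
Try low-cost → normal capacity, high-cost → excess capacity:
  Under separation the entrant infers type exactly: normal capacity → low-cost (pays 139), excess capacity → high-cost (pays 47).
  Low-cost: normal capacity gives 139 − 0 = 139; excess capacity gives 47 − 58 = -11. No deviation. ✓
  High-cost: excess capacity gives 47 − 70 = -23; normal capacity gives 139 − 0 = 139. Would deviate. ✗
Neither assignment is incentive-compatible.

None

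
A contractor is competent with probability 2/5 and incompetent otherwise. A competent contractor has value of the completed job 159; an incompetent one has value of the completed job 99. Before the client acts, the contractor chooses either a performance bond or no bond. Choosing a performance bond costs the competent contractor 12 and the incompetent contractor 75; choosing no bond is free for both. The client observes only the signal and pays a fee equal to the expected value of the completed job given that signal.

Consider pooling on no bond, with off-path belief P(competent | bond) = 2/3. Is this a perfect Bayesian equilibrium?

At the pooled signal (no bond) the client holds the prior 2/5 and pays 2/5·159 + 3/5·99 = 123. Off-path (bond) belief 2/3 gives 2/3·159 + 1/3·99 = 139.
Competent: no bond gives 123 − 0 = 123; bond gives 139 − 12 = 127. Deviates. ✗
Incompetent: no bond gives 123 − 0 = 123; bond gives 139 − 75 = 64. Stays. ✓

No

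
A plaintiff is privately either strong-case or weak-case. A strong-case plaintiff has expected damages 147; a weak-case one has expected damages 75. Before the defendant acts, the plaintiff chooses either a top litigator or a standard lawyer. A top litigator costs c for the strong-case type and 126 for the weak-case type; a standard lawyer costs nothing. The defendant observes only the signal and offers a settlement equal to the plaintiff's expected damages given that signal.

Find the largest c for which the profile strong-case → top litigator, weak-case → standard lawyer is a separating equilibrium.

Under separation: top litigator → strong-case (pays 147); standard lawyer → weak-case (pays 75).
Weak-case: 75 − 0 = 75 ≥ 147 − 126 = 21. Holds regardless of c. ✓
Strong-case: 147 − c ≥ 75 − 0, so c ≤ 147 − 75 = 72.

72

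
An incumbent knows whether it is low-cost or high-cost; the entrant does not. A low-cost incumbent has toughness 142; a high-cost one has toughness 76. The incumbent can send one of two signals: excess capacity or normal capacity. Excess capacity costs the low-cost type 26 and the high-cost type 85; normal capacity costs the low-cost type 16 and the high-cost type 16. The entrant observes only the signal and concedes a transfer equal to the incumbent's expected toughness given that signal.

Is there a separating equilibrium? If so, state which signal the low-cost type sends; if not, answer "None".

Try low-cost → excess capacity, high-cost → normal capacity:
  If types separate, excess capacity earns payment 142 and normal capacity earns 76.
  Low-cost: excess capacity gives 142 − 26 = 116; normal capacity gives 76 − 16 = 60. No deviation. ✓
  High-cost: normal capacity gives 76 − 16 = 60; excess capacity gives 142 − 85 = 57. No deviation. ✓
Both hold — the low-cost type sends excess capacity.

excess capacity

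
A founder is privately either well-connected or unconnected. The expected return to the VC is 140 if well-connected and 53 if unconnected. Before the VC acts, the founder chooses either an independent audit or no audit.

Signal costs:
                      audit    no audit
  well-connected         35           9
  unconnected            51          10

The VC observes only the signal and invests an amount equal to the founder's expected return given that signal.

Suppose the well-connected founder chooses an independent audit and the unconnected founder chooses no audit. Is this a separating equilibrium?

If types separate, audit earns payment 140 and no audit earns 53.
Well-connected: audit gives 140 − 35 = 105; no audit gives 53 − 9 = 44. No deviation. ✓
Unconnected: no audit gives 53 − 10 = 43; audit gives 140 − 51 = 89. Would deviate. ✗

No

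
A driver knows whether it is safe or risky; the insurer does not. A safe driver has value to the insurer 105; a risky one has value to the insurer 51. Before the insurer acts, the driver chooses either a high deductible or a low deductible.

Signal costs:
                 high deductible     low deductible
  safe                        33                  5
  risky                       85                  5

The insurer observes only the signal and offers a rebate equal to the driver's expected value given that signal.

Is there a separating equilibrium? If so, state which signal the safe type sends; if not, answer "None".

high deductible

Try safe → high deductible, risky → low deductible:
  If types separate, high deductible earns payment 105 and low deductible earns 51.
  Safe: high deductible gives 105 − 33 = 72; low deductible gives 51 − 5 = 46. No deviation. ✓
  Risky: low deductible gives 51 − 5 = 46; high deductible gives 105 − 85 = 20. No deviation. ✓
Both hold — the safe type sends high deductible.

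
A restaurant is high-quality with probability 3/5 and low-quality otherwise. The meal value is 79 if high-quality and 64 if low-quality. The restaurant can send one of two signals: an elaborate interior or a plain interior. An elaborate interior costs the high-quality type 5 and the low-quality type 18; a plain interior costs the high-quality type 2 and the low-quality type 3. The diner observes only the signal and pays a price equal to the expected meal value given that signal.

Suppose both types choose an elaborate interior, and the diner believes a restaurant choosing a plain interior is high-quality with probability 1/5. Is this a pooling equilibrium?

On the equilibrium path (elaborate interior) the diner holds the prior 3/5 and pays 3/5·79 + 2/5·64 = 73. Off-path (plain interior) belief 1/5 gives 1/5·79 + 4/5·64 = 67.
High-quality: elaborate interior gives 73 − 5 = 68; plain interior gives 67 − 2 = 65. Stays. ✓
Low-quality: elaborate interior gives 73 − 18 = 55; plain interior gives 67 − 3 = 64. Deviates. ✗

No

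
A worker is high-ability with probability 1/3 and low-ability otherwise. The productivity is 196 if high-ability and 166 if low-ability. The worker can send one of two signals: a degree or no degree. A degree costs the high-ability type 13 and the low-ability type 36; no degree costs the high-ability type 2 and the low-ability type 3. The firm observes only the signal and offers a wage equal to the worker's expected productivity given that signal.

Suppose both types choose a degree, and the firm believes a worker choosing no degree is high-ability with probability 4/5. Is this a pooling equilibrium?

On the equilibrium path (degree) the firm holds the prior 1/3 and pays 1/3·196 + 2/3·166 = 176. Off-path (no degree) belief 4/5 gives 4/5·196 + 1/5·166 = 190.
High-ability: degree gives 176 − 13 = 163; no degree gives 190 − 2 = 188. Deviates. ✗
Low-ability: degree gives 176 − 36 = 140; no degree gives 190 − 3 = 187. Deviates. ✗

No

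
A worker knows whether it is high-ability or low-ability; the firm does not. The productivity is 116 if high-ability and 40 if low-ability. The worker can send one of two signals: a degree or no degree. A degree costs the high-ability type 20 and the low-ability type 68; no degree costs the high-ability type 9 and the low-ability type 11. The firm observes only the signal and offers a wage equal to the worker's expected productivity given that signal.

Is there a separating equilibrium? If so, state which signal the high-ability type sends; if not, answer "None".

Try high-ability → degree, low-ability → no degree:
  Under separation the firm infers type exactly: degree → high-ability (pays 116), no degree → low-ability (pays 40).
  High-ability: degree gives 116 − 20 = 96; no degree gives 40 − 9 = 31. No deviation. ✓
  Low-ability: no degree gives 40 − 11 = 29; degree gives 116 − 68 = 48. Would deviate. ✗
Try high-ability → no degree, low-ability → degree:
  Under separation the firm infers type exactly: no degree → high-ability (pays 116), degree → low-ability (pays 40).
  High-ability: no degree gives 116 − 9 = 107; degree gives 40 − 20 = 20. No deviation. ✓
  Low-ability: degree gives 40 − 68 = -28; no degree gives 116 − 11 = 105. Would deviate. ✗
Neither assignment is incentive-compatible.

None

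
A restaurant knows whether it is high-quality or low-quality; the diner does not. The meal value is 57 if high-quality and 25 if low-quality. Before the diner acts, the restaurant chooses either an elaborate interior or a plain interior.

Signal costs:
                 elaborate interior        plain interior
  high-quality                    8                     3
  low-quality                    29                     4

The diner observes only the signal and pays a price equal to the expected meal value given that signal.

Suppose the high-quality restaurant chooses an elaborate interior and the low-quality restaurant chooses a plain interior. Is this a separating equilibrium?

No

If types separate, elaborate interior earns payment 57 and plain interior earns 25.
High-quality: elaborate interior gives 57 − 8 = 49; plain interior gives 25 − 3 = 22. No deviation. ✓
Low-quality: plain interior gives 25 − 4 = 21; elaborate interior gives 57 − 29 = 28. Would deviate. ✗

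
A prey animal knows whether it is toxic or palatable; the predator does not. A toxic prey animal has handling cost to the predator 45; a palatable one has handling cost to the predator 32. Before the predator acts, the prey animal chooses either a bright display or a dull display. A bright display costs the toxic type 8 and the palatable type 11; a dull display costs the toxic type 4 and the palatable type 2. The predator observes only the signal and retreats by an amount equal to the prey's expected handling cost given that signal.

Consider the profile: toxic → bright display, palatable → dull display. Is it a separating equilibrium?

No

Under separation the predator infers type exactly: bright display → toxic (pays 45), dull display → palatable (pays 32).
Toxic: bright display gives 45 − 8 = 37; dull display gives 32 − 4 = 28. No deviation. ✓
Palatable: dull display gives 32 − 2 = 30; bright display gives 45 − 11 = 34. Would deviate. ✗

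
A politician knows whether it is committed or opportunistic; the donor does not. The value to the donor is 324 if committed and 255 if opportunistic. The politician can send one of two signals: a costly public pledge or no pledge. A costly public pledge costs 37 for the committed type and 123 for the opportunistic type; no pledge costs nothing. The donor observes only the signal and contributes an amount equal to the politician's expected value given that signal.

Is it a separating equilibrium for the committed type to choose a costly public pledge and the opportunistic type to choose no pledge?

Yes

Under separation the donor infers type exactly: pledge → committed (pays 324), no pledge → opportunistic (pays 255).
Committed: pledge gives 324 − 37 = 287; no pledge gives 255 − 0 = 255. No deviation. ✓
Opportunistic: no pledge gives 255 − 0 = 255; pledge gives 324 − 123 = 201. No deviation. ✓
Both incentive constraints hold.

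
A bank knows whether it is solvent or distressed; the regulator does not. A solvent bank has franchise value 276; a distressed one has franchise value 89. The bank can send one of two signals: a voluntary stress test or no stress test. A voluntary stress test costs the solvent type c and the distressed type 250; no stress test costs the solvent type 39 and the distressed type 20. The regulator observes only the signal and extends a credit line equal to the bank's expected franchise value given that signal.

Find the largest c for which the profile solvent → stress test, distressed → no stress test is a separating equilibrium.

226

Under separation: stress test → solvent (pays 276); no stress test → distressed (pays 89).
Distressed: 89 − 20 = 69 ≥ 276 − 250 = 26. Holds regardless of c. ✓
Solvent: 276 − c ≥ 89 − 39, so c ≤ 276 − 50 = 226.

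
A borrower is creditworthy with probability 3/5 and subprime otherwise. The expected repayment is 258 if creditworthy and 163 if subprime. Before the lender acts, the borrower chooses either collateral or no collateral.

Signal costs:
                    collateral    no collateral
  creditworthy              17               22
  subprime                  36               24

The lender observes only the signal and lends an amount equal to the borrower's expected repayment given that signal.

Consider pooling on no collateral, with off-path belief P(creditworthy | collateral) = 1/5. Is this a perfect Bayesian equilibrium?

On the equilibrium path (no collateral) the lender holds the prior 3/5 and pays 3/5·258 + 2/5·163 = 220. Off-path (collateral) belief 1/5 gives 1/5·258 + 4/5·163 = 182.
Creditworthy: no collateral gives 220 − 22 = 198; collateral gives 182 − 17 = 165. Stays. ✓
Subprime: no collateral gives 220 − 24 = 196; collateral gives 182 − 36 = 146. Stays. ✓
Beliefs are Bayes-consistent on-path and both types best-respond.

Yes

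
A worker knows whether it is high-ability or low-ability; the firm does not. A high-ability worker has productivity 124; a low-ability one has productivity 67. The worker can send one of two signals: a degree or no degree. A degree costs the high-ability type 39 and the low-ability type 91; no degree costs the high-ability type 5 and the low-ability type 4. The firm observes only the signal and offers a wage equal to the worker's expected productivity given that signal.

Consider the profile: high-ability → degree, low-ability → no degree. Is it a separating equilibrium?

Yes

If types separate, degree earns payment 124 and no degree earns 67.
High-ability: degree gives 124 − 39 = 85; no degree gives 67 − 5 = 62. No deviation. ✓
Low-ability: no degree gives 67 − 4 = 63; degree gives 124 − 91 = 33. No deviation. ✓
Both incentive constraints hold.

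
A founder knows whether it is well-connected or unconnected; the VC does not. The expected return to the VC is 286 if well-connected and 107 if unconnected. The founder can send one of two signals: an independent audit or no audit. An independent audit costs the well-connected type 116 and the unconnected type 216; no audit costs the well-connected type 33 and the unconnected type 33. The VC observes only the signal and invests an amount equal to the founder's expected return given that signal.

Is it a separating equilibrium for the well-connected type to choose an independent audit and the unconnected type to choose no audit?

Under separation the VC infers type exactly: audit → well-connected (pays 286), no audit → unconnected (pays 107).
Well-connected: audit gives 286 − 116 = 170; no audit gives 107 − 33 = 74. No deviation. ✓
Unconnected: no audit gives 107 − 33 = 74; audit gives 286 − 216 = 70. No deviation. ✓
Neither type gains from mimicking the other.

Yes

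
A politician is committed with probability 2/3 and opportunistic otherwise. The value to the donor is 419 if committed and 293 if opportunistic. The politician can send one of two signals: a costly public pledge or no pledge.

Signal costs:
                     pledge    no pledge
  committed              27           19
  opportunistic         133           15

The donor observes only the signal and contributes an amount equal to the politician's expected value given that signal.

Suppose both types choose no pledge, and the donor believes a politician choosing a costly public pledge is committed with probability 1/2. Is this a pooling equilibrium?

Yes

At the pooled signal (no pledge) the donor holds the prior 2/3 and pays 2/3·419 + 1/3·293 = 377. Off-path (pledge) belief 1/2 gives 1/2·419 + 1/2·293 = 356.
Committed: no pledge gives 377 − 19 = 358; pledge gives 356 − 27 = 329. Stays. ✓
Opportunistic: no pledge gives 377 − 15 = 362; pledge gives 356 − 133 = 223. Stays. ✓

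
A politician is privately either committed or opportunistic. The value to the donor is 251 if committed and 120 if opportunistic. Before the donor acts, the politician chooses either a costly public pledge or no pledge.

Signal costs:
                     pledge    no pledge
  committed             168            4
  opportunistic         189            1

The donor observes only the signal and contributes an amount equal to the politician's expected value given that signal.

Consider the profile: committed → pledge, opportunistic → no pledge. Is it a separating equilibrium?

No

If types separate, pledge earns payment 251 and no pledge earns 120.
Committed: pledge gives 251 − 168 = 83; no pledge gives 120 − 4 = 116. Would deviate. ✗
Opportunistic: no pledge gives 120 − 1 = 119; pledge gives 251 − 189 = 62. No deviation. ✓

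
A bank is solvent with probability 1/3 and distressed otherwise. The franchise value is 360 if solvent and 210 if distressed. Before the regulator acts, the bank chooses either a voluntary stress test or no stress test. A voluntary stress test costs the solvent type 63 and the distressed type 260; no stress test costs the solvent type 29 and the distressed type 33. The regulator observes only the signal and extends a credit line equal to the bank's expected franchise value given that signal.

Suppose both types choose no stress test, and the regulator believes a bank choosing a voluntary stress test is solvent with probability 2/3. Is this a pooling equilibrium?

At the pooled signal (no stress test) the regulator holds the prior 1/3 and pays 1/3·360 + 2/3·210 = 260. Off-path (stress test) belief 2/3 gives 2/3·360 + 1/3·210 = 310.
Solvent: no stress test gives 260 − 29 = 231; stress test gives 310 − 63 = 247. Deviates. ✗
Distressed: no stress test gives 260 − 33 = 227; stress test gives 310 − 260 = 50. Stays. ✓

No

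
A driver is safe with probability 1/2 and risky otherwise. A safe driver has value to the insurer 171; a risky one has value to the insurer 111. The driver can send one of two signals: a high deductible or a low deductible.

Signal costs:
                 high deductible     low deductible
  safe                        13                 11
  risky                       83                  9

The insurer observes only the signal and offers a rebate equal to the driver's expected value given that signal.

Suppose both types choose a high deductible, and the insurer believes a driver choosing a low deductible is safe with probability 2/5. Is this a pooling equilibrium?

No

At the pooled signal (high deductible) the insurer holds the prior 1/2 and pays 1/2·171 + 1/2·111 = 141. Off-path (low deductible) belief 2/5 gives 2/5·171 + 3/5·111 = 135.
Safe: high deductible gives 141 − 13 = 128; low deductible gives 135 − 11 = 124. Stays. ✓
Risky: high deductible gives 141 − 83 = 58; low deductible gives 135 − 9 = 126. Deviates. ✗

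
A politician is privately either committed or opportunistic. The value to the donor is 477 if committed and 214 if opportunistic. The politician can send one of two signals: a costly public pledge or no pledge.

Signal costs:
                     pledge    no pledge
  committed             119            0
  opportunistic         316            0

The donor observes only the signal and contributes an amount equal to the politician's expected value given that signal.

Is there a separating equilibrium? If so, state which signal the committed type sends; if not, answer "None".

Try committed → pledge, opportunistic → no pledge:
  Under separation the donor infers type exactly: pledge → committed (pays 477), no pledge → opportunistic (pays 214).
  Committed: pledge gives 477 − 119 = 358; no pledge gives 214 − 0 = 214. No deviation. ✓
  Opportunistic: no pledge gives 214 − 0 = 214; pledge gives 477 − 316 = 161. No deviation. ✓
Both hold — the committed type sends pledge.

pledge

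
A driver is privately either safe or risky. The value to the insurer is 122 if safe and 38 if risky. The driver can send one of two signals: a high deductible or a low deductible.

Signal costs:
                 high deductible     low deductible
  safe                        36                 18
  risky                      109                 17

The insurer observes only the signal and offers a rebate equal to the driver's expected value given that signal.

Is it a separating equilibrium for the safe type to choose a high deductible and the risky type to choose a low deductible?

Under separation the insurer infers type exactly: high deductible → safe (pays 122), low deductible → risky (pays 38).
Safe: high deductible gives 122 − 36 = 86; low deductible gives 38 − 18 = 20. No deviation. ✓
Risky: low deductible gives 38 − 17 = 21; high deductible gives 122 − 109 = 13. No deviation. ✓
Neither type gains from mimicking the other.

Yes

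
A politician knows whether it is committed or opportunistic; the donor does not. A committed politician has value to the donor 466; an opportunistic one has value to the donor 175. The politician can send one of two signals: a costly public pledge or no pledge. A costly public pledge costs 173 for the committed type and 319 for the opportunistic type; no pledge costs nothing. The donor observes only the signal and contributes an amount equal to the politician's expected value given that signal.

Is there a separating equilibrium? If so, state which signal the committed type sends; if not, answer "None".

pledge

Try committed → pledge, opportunistic → no pledge:
  If types separate, pledge earns payment 466 and no pledge earns 175.
  Committed: pledge gives 466 − 173 = 293; no pledge gives 175 − 0 = 175. No deviation. ✓
  Opportunistic: no pledge gives 175 − 0 = 175; pledge gives 466 − 319 = 147. No deviation. ✓
Both hold — the committed type sends pledge.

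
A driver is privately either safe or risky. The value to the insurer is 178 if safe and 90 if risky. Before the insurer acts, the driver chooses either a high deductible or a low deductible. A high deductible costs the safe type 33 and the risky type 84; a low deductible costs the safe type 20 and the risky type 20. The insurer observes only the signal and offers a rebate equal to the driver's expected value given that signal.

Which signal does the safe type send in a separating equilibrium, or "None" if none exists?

None

Try safe → high deductible, risky → low deductible:
  Under separation the insurer infers type exactly: high deductible → safe (pays 178), low deductible → risky (pays 90).
  Safe: high deductible gives 178 − 33 = 145; low deductible gives 90 − 20 = 70. No deviation. ✓
  Risky: low deductible gives 90 − 20 = 70; high deductible gives 178 − 84 = 94. Would deviate. ✗
Try safe → low deductible, risky → high deductible:
  Under separation the insurer infers type exactly: low deductible → safe (pays 178), high deductible → risky (pays 90).
  Safe: low deductible gives 178 − 20 = 158; high deductible gives 90 − 33 = 57. No deviation. ✓
  Risky: high deductible gives 90 − 84 = 6; low deductible gives 178 − 20 = 158. Would deviate. ✗
Neither assignment is incentive-compatible.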